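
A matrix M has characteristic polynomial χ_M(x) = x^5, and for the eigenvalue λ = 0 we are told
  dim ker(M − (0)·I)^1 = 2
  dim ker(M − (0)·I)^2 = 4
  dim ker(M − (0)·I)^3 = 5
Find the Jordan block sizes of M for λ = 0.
Block sizes for λ = 0: [3, 2]

From the dimensions of kernels of powers, the number of Jordan blocks of size at least j is d_j − d_{j−1} where d_j = dim ker(N^j) (with d_0 = 0). Computing the differences gives [2, 2, 1].
The number of blocks of size exactly k is (#blocks of size ≥ k) − (#blocks of size ≥ k + 1), so the partition is: 1 block(s) of size 2, 1 block(s) of size 3.
In nonincreasing order the block sizes are [3, 2].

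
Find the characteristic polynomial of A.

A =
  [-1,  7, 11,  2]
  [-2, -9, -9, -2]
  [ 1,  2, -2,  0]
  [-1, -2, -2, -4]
x^4 + 16*x^3 + 96*x^2 + 256*x + 256

Expanding det(x·I − A) (e.g. by cofactor expansion or by noting that A is similar to its Jordan form J, which has the same characteristic polynomial as A) gives
  χ_A(x) = x^4 + 16*x^3 + 96*x^2 + 256*x + 256
which factors as (x + 4)^4. The eigenvalues (with algebraic multiplicities) are λ = -4 with multiplicity 4.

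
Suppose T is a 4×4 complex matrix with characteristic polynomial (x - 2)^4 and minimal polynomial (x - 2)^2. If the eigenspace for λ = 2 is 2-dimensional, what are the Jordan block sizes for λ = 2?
Block sizes for λ = 2: [2, 2]

Step 1 — from the characteristic polynomial, algebraic multiplicity of λ = 2 is 4. From dim ker(T − (2)·I) = 2, there are exactly 2 Jordan blocks for λ = 2.
Step 2 — from the minimal polynomial, the factor (x − 2)^2 tells us the largest block for λ = 2 has size 2.
Step 3 — with total size 4, 2 blocks, and largest block 2, the block sizes (in nonincreasing order) are [2, 2].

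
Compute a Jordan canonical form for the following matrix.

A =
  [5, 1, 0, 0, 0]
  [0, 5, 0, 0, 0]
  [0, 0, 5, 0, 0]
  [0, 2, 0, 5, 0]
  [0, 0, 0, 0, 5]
J_2(5) ⊕ J_1(5) ⊕ J_1(5) ⊕ J_1(5)

The characteristic polynomial is
  det(x·I − A) = x^5 - 25*x^4 + 250*x^3 - 1250*x^2 + 3125*x - 3125 = (x - 5)^5

Eigenvalues and multiplicities (the geometric multiplicity of λ is n − rank(A − λI), which equals the number of Jordan blocks for λ):
  λ = 5: algebraic multiplicity = 5, geometric multiplicity = 4

Determining the block sizes for each eigenvalue:
  λ = 5: 4 blocks summing to 5 forces exactly one block of size 2 and the rest size 1 → block sizes [2, 1, 1, 1]

Assembling the blocks gives a Jordan form
J =
  [5, 1, 0, 0, 0]
  [0, 5, 0, 0, 0]
  [0, 0, 5, 0, 0]
  [0, 0, 0, 5, 0]
  [0, 0, 0, 0, 5]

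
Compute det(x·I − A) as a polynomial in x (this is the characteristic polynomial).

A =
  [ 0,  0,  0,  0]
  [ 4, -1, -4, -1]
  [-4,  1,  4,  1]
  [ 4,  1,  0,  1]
x^4 - 4*x^3 + 4*x^2

Expanding det(x·I − A) (e.g. by cofactor expansion or by noting that A is similar to its Jordan form J, which has the same characteristic polynomial as A) gives
  χ_A(x) = x^4 - 4*x^3 + 4*x^2
which factors as x^2*(x - 2)^2. The eigenvalues (with algebraic multiplicities) are λ = 0 with multiplicity 2, λ = 2 with multiplicity 2.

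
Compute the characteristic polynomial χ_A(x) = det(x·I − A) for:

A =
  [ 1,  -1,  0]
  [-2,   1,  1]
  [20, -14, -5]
x^3 + 3*x^2 + 3*x + 1

Expanding det(x·I − A) (e.g. by cofactor expansion or by noting that A is similar to its Jordan form J, which has the same characteristic polynomial as A) gives
  χ_A(x) = x^3 + 3*x^2 + 3*x + 1
which factors as (x + 1)^3. The eigenvalues (with algebraic multiplicities) are λ = -1 with multiplicity 3.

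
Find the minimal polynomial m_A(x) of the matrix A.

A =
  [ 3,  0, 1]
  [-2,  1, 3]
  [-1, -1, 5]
x^3 - 9*x^2 + 27*x - 27

The characteristic polynomial is χ_A(x) = (x - 3)^3, so the eigenvalues are known. The minimal polynomial is
  m_A(x) = Π_λ (x − λ)^{k_λ}
where k_λ is the size of the *largest* Jordan block for λ (equivalently, the smallest k with (A − λI)^k v = 0 for every generalised eigenvector v of λ).

  λ = 3: largest Jordan block has size 3, contributing (x − 3)^3

So m_A(x) = (x - 3)^3 = x^3 - 9*x^2 + 27*x - 27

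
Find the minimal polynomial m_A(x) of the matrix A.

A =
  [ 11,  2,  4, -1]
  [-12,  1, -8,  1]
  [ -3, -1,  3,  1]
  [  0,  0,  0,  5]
x^2 - 10*x + 25

The characteristic polynomial is χ_A(x) = (x - 5)^4, so the eigenvalues are known. The minimal polynomial is
  m_A(x) = Π_λ (x − λ)^{k_λ}
where k_λ is the size of the *largest* Jordan block for λ (equivalently, the smallest k with (A − λI)^k v = 0 for every generalised eigenvector v of λ).

  λ = 5: largest Jordan block has size 2, contributing (x − 5)^2

So m_A(x) = (x - 5)^2 = x^2 - 10*x + 25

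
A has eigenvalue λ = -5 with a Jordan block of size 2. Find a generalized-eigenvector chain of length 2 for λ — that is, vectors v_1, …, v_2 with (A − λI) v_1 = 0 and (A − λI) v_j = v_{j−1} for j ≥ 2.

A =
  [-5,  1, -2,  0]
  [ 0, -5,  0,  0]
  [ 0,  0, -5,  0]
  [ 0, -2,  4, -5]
A Jordan chain for λ = -5 of length 2:
v_1 = (1, 0, 0, -2)ᵀ
v_2 = (0, 1, 0, 0)ᵀ

Let N = A − (-5)·I. We want v_2 with N^2 v_2 = 0 but N^1 v_2 ≠ 0; then v_{j-1} := N · v_j for j = 2, …, 2.

Pick v_2 = (0, 1, 0, 0)ᵀ.
Then v_1 = N · v_2 = (1, 0, 0, -2)ᵀ.

Sanity check: (A − (-5)·I) v_1 = (0, 0, 0, 0)ᵀ = 0. ✓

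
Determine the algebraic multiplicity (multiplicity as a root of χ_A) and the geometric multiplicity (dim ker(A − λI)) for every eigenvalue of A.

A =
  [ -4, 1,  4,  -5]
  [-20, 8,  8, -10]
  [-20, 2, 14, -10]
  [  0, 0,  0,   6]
λ = 6: alg = 4, geom = 3

Step 1 — factor the characteristic polynomial to read off the algebraic multiplicities:
  χ_A(x) = (x - 6)^4

Step 2 — compute geometric multiplicities via the rank-nullity identity g(λ) = n − rank(A − λI):
  rank(A − (6)·I) = 1, so dim ker(A − (6)·I) = n − 1 = 3

Summary:
  λ = 6: algebraic multiplicity = 4, geometric multiplicity = 3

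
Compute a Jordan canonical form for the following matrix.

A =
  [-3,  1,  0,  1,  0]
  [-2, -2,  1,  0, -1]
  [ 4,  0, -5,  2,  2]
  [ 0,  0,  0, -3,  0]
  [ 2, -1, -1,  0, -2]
J_3(-3) ⊕ J_1(-3) ⊕ J_1(-3)

The characteristic polynomial is
  det(x·I − A) = x^5 + 15*x^4 + 90*x^3 + 270*x^2 + 405*x + 243 = (x + 3)^5

Eigenvalues and multiplicities (the geometric multiplicity of λ is n − rank(A − λI), which equals the number of Jordan blocks for λ):
  λ = -3: algebraic multiplicity = 5, geometric multiplicity = 3

Determining the block sizes for each eigenvalue:
  λ = -3: with am = 5 and gm = 3, the partition is not yet determined (e.g. several partitions of 5 into 3 parts exist). Let N = A − (-3)·I. Computing rank(N^1) = 2, rank(N^2) = 1, rank(N^3) = 0; the number of blocks of size ≥ j is rank(N^{j−1}) − rank(N^j), giving [3, 1, 1]. So we have 1 block(s) of size 3, 2 block(s) of size 1 → block sizes [3, 1, 1]

Assembling the blocks gives a Jordan form
J =
  [-3,  1,  0,  0,  0]
  [ 0, -3,  1,  0,  0]
  [ 0,  0, -3,  0,  0]
  [ 0,  0,  0, -3,  0]
  [ 0,  0,  0,  0, -3]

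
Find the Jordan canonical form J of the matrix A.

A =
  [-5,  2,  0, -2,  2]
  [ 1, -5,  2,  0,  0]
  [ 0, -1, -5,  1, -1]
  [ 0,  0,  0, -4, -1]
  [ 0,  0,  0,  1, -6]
J_3(-5) ⊕ J_2(-5)

The characteristic polynomial is
  det(x·I − A) = x^5 + 25*x^4 + 250*x^3 + 1250*x^2 + 3125*x + 3125 = (x + 5)^5

Eigenvalues and multiplicities (the geometric multiplicity of λ is n − rank(A − λI), which equals the number of Jordan blocks for λ):
  λ = -5: algebraic multiplicity = 5, geometric multiplicity = 2

Determining the block sizes for each eigenvalue:
  λ = -5: with am = 5 and gm = 2, the partition is not yet determined (e.g. several partitions of 5 into 2 parts exist). Let N = A − (-5)·I. Computing rank(N^1) = 3, rank(N^2) = 1, rank(N^3) = 0; the number of blocks of size ≥ j is rank(N^{j−1}) − rank(N^j), giving [2, 2, 1]. So we have 1 block(s) of size 3, 1 block(s) of size 2 → block sizes [3, 2]

Assembling the blocks gives a Jordan form
J =
  [-5,  1,  0,  0,  0]
  [ 0, -5,  1,  0,  0]
  [ 0,  0, -5,  0,  0]
  [ 0,  0,  0, -5,  1]
  [ 0,  0,  0,  0, -5]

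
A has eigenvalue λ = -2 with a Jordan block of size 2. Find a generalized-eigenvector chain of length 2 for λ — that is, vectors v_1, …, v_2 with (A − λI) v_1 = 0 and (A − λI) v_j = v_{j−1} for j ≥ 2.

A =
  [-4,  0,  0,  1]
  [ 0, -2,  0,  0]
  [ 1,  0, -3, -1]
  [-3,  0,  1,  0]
A Jordan chain for λ = -2 of length 2:
v_1 = (-2, 0, 2, -4)ᵀ
v_2 = (1, 0, -1, 0)ᵀ

Let N = A − (-2)·I. We want v_2 with N^2 v_2 = 0 but N^1 v_2 ≠ 0; then v_{j-1} := N · v_j for j = 2, …, 2.

Pick v_2 = (1, 0, -1, 0)ᵀ.
Then v_1 = N · v_2 = (-2, 0, 2, -4)ᵀ.

Sanity check: (A − (-2)·I) v_1 = (0, 0, 0, 0)ᵀ = 0. ✓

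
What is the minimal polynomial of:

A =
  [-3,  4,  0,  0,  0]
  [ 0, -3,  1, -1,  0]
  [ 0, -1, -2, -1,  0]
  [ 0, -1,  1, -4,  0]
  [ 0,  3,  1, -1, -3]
x^3 + 9*x^2 + 27*x + 27

The characteristic polynomial is χ_A(x) = (x + 3)^5, so the eigenvalues are known. The minimal polynomial is
  m_A(x) = Π_λ (x − λ)^{k_λ}
where k_λ is the size of the *largest* Jordan block for λ (equivalently, the smallest k with (A − λI)^k v = 0 for every generalised eigenvector v of λ).

  λ = -3: largest Jordan block has size 3, contributing (x + 3)^3

So m_A(x) = (x + 3)^3 = x^3 + 9*x^2 + 27*x + 27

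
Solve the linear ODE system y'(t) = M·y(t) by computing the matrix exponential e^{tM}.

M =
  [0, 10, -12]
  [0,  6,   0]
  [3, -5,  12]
e^{tM} =
  [-6*t*exp(6*t) + exp(6*t), 10*t*exp(6*t), -12*t*exp(6*t)]
  [0, exp(6*t), 0]
  [3*t*exp(6*t), -5*t*exp(6*t), 6*t*exp(6*t) + exp(6*t)]

Strategy: write M = P · J · P⁻¹ where J is a Jordan canonical form, so e^{tM} = P · e^{tJ} · P⁻¹, and e^{tJ} can be computed block-by-block.

M has Jordan form
J =
  [6, 1, 0]
  [0, 6, 0]
  [0, 0, 6]
(up to reordering of blocks).

Per-block formulas:
  For a 2×2 Jordan block J_2(6): exp(t · J_2(6)) = e^(6t)·(I + t·N), where N is the 2×2 nilpotent shift.
  For a 1×1 block at λ = 6: exp(t · [6]) = [e^(6t)].

After assembling e^{tJ} and conjugating by P, we get:

e^{tM} =
  [-6*t*exp(6*t) + exp(6*t), 10*t*exp(6*t), -12*t*exp(6*t)]
  [0, exp(6*t), 0]
  [3*t*exp(6*t), -5*t*exp(6*t), 6*t*exp(6*t) + exp(6*t)]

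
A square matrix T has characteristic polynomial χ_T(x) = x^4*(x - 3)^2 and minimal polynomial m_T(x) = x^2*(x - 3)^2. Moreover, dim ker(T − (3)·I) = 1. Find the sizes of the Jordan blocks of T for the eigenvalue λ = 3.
Block sizes for λ = 3: [2]

Step 1 — from the characteristic polynomial, algebraic multiplicity of λ = 3 is 2. From dim ker(T − (3)·I) = 1, there are exactly 1 Jordan blocks for λ = 3.
Step 2 — from the minimal polynomial, the factor (x − 3)^2 tells us the largest block for λ = 3 has size 2.
Step 3 — with total size 2, 1 blocks, and largest block 2, the block sizes (in nonincreasing order) are [2].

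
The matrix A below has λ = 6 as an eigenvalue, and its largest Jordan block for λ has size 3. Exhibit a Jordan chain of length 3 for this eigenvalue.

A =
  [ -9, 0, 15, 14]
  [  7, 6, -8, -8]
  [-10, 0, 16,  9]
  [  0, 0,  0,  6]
A Jordan chain for λ = 6 of length 3:
v_1 = (0, 1, 0, 0)ᵀ
v_2 = (-1, -1, -1, 0)ᵀ
v_3 = (1, 0, 0, 1)ᵀ

Let N = A − (6)·I. We want v_3 with N^3 v_3 = 0 but N^2 v_3 ≠ 0; then v_{j-1} := N · v_j for j = 3, …, 2.

Pick v_3 = (1, 0, 0, 1)ᵀ.
Then v_2 = N · v_3 = (-1, -1, -1, 0)ᵀ.
Then v_1 = N · v_2 = (0, 1, 0, 0)ᵀ.

Sanity check: (A − (6)·I) v_1 = (0, 0, 0, 0)ᵀ = 0. ✓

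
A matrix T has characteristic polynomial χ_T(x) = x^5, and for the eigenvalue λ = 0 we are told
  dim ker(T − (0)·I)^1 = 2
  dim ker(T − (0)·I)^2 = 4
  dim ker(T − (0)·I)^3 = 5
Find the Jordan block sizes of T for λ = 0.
Block sizes for λ = 0: [3, 2]

From the dimensions of kernels of powers, the number of Jordan blocks of size at least j is d_j − d_{j−1} where d_j = dim ker(N^j) (with d_0 = 0). Computing the differences gives [2, 2, 1].
The number of blocks of size exactly k is (#blocks of size ≥ k) − (#blocks of size ≥ k + 1), so the partition is: 1 block(s) of size 2, 1 block(s) of size 3.
In nonincreasing order the block sizes are [3, 2].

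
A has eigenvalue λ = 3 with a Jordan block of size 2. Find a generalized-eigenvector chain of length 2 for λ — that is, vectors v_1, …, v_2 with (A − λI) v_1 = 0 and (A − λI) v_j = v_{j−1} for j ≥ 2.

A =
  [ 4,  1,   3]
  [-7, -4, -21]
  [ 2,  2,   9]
A Jordan chain for λ = 3 of length 2:
v_1 = (1, -7, 2)ᵀ
v_2 = (1, 0, 0)ᵀ

Let N = A − (3)·I. We want v_2 with N^2 v_2 = 0 but N^1 v_2 ≠ 0; then v_{j-1} := N · v_j for j = 2, …, 2.

Pick v_2 = (1, 0, 0)ᵀ.
Then v_1 = N · v_2 = (1, -7, 2)ᵀ.

Sanity check: (A − (3)·I) v_1 = (0, 0, 0)ᵀ = 0. ✓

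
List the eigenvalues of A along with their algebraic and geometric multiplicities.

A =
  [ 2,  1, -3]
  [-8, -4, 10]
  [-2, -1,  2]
λ = 0: alg = 3, geom = 1

Step 1 — factor the characteristic polynomial to read off the algebraic multiplicities:
  χ_A(x) = x^3

Step 2 — compute geometric multiplicities via the rank-nullity identity g(λ) = n − rank(A − λI):
  rank(A − (0)·I) = 2, so dim ker(A − (0)·I) = n − 2 = 1

Summary:
  λ = 0: algebraic multiplicity = 3, geometric multiplicity = 1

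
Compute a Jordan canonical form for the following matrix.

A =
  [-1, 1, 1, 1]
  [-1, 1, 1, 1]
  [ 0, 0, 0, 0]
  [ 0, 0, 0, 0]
J_2(0) ⊕ J_1(0) ⊕ J_1(0)

The characteristic polynomial is
  det(x·I − A) = x^4

Eigenvalues and multiplicities (the geometric multiplicity of λ is n − rank(A − λI), which equals the number of Jordan blocks for λ):
  λ = 0: algebraic multiplicity = 4, geometric multiplicity = 3

Determining the block sizes for each eigenvalue:
  λ = 0: 3 blocks summing to 4 forces exactly one block of size 2 and the rest size 1 → block sizes [2, 1, 1]

Assembling the blocks gives a Jordan form
J =
  [0, 1, 0, 0]
  [0, 0, 0, 0]
  [0, 0, 0, 0]
  [0, 0, 0, 0]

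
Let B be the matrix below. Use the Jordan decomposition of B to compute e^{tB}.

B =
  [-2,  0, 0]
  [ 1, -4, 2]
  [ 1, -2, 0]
e^{tB} =
  [exp(-2*t), 0, 0]
  [t*exp(-2*t), -2*t*exp(-2*t) + exp(-2*t), 2*t*exp(-2*t)]
  [t*exp(-2*t), -2*t*exp(-2*t), 2*t*exp(-2*t) + exp(-2*t)]

Strategy: write B = P · J · P⁻¹ where J is a Jordan canonical form, so e^{tB} = P · e^{tJ} · P⁻¹, and e^{tJ} can be computed block-by-block.

B has Jordan form
J =
  [-2,  1,  0]
  [ 0, -2,  0]
  [ 0,  0, -2]
(up to reordering of blocks).

Per-block formulas:
  For a 1×1 block at λ = -2: exp(t · [-2]) = [e^(-2t)].
  For a 2×2 Jordan block J_2(-2): exp(t · J_2(-2)) = e^(-2t)·(I + t·N), where N is the 2×2 nilpotent shift.

After assembling e^{tJ} and conjugating by P, we get:

e^{tB} =
  [exp(-2*t), 0, 0]
  [t*exp(-2*t), -2*t*exp(-2*t) + exp(-2*t), 2*t*exp(-2*t)]
  [t*exp(-2*t), -2*t*exp(-2*t), 2*t*exp(-2*t) + exp(-2*t)]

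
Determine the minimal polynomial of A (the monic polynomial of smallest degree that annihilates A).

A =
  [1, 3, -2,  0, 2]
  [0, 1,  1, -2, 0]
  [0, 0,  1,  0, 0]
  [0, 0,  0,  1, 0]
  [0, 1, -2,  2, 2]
x^4 - 5*x^3 + 9*x^2 - 7*x + 2

The characteristic polynomial is χ_A(x) = (x - 2)*(x - 1)^4, so the eigenvalues are known. The minimal polynomial is
  m_A(x) = Π_λ (x − λ)^{k_λ}
where k_λ is the size of the *largest* Jordan block for λ (equivalently, the smallest k with (A − λI)^k v = 0 for every generalised eigenvector v of λ).

  λ = 1: largest Jordan block has size 3, contributing (x − 1)^3
  λ = 2: largest Jordan block has size 1, contributing (x − 2)

So m_A(x) = (x - 2)*(x - 1)^3 = x^4 - 5*x^3 + 9*x^2 - 7*x + 2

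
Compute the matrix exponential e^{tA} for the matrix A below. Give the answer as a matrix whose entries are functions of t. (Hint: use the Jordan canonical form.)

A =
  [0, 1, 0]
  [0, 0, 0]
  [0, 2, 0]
e^{tA} =
  [1, t, 0]
  [0, 1, 0]
  [0, 2*t, 1]

Strategy: write A = P · J · P⁻¹ where J is a Jordan canonical form, so e^{tA} = P · e^{tJ} · P⁻¹, and e^{tJ} can be computed block-by-block.

A has Jordan form
J =
  [0, 1, 0]
  [0, 0, 0]
  [0, 0, 0]
(up to reordering of blocks).

Per-block formulas:
  For a 1×1 block at λ = 0: exp(t · [0]) = [e^(0t)].
  For a 2×2 Jordan block J_2(0): exp(t · J_2(0)) = e^(0t)·(I + t·N), where N is the 2×2 nilpotent shift.

After assembling e^{tJ} and conjugating by P, we get:

e^{tA} =
  [1, t, 0]
  [0, 1, 0]
  [0, 2*t, 1]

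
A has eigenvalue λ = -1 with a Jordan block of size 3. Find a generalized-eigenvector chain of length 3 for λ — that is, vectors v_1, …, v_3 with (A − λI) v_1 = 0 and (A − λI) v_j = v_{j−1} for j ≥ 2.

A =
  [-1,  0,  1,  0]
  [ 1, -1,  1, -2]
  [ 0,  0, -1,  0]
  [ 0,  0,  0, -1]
A Jordan chain for λ = -1 of length 3:
v_1 = (0, 1, 0, 0)ᵀ
v_2 = (1, 1, 0, 0)ᵀ
v_3 = (0, 0, 1, 0)ᵀ

Let N = A − (-1)·I. We want v_3 with N^3 v_3 = 0 but N^2 v_3 ≠ 0; then v_{j-1} := N · v_j for j = 3, …, 2.

Pick v_3 = (0, 0, 1, 0)ᵀ.
Then v_2 = N · v_3 = (1, 1, 0, 0)ᵀ.
Then v_1 = N · v_2 = (0, 1, 0, 0)ᵀ.

Sanity check: (A − (-1)·I) v_1 = (0, 0, 0, 0)ᵀ = 0. ✓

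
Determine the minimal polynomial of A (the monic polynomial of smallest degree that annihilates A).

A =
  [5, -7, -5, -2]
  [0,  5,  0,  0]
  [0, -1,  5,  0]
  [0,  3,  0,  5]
x^3 - 15*x^2 + 75*x - 125

The characteristic polynomial is χ_A(x) = (x - 5)^4, so the eigenvalues are known. The minimal polynomial is
  m_A(x) = Π_λ (x − λ)^{k_λ}
where k_λ is the size of the *largest* Jordan block for λ (equivalently, the smallest k with (A − λI)^k v = 0 for every generalised eigenvector v of λ).

  λ = 5: largest Jordan block has size 3, contributing (x − 5)^3

So m_A(x) = (x - 5)^3 = x^3 - 15*x^2 + 75*x - 125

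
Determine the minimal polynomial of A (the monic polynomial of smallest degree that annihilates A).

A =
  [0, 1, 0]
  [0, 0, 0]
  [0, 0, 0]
x^2

The characteristic polynomial is χ_A(x) = x^3, so the eigenvalues are known. The minimal polynomial is
  m_A(x) = Π_λ (x − λ)^{k_λ}
where k_λ is the size of the *largest* Jordan block for λ (equivalently, the smallest k with (A − λI)^k v = 0 for every generalised eigenvector v of λ).

  λ = 0: largest Jordan block has size 2, contributing (x − 0)^2

So m_A(x) = x^2 = x^2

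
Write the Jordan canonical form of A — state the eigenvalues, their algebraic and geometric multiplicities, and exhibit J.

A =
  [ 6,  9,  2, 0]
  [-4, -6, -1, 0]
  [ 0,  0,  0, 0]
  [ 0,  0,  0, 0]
J_3(0) ⊕ J_1(0)

The characteristic polynomial is
  det(x·I − A) = x^4

Eigenvalues and multiplicities (the geometric multiplicity of λ is n − rank(A − λI), which equals the number of Jordan blocks for λ):
  λ = 0: algebraic multiplicity = 4, geometric multiplicity = 2

Determining the block sizes for each eigenvalue:
  λ = 0: with am = 4 and gm = 2, the partition is not yet determined (e.g. several partitions of 4 into 2 parts exist). Let N = A − (0)·I. Computing rank(N^1) = 2, rank(N^2) = 1, rank(N^3) = 0; the number of blocks of size ≥ j is rank(N^{j−1}) − rank(N^j), giving [2, 1, 1]. So we have 1 block(s) of size 3, 1 block(s) of size 1 → block sizes [3, 1]

Assembling the blocks gives a Jordan form
J =
  [0, 1, 0, 0]
  [0, 0, 1, 0]
  [0, 0, 0, 0]
  [0, 0, 0, 0]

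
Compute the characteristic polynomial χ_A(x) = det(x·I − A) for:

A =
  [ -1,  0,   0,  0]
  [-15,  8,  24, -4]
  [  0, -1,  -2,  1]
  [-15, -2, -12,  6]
x^4 - 11*x^3 + 36*x^2 - 16*x - 64

Expanding det(x·I − A) (e.g. by cofactor expansion or by noting that A is similar to its Jordan form J, which has the same characteristic polynomial as A) gives
  χ_A(x) = x^4 - 11*x^3 + 36*x^2 - 16*x - 64
which factors as (x - 4)^3*(x + 1). The eigenvalues (with algebraic multiplicities) are λ = -1 with multiplicity 1, λ = 4 with multiplicity 3.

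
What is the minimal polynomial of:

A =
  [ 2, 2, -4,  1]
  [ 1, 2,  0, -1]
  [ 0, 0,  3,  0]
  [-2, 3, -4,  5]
x^3 - 9*x^2 + 27*x - 27

The characteristic polynomial is χ_A(x) = (x - 3)^4, so the eigenvalues are known. The minimal polynomial is
  m_A(x) = Π_λ (x − λ)^{k_λ}
where k_λ is the size of the *largest* Jordan block for λ (equivalently, the smallest k with (A − λI)^k v = 0 for every generalised eigenvector v of λ).

  λ = 3: largest Jordan block has size 3, contributing (x − 3)^3

So m_A(x) = (x - 3)^3 = x^3 - 9*x^2 + 27*x - 27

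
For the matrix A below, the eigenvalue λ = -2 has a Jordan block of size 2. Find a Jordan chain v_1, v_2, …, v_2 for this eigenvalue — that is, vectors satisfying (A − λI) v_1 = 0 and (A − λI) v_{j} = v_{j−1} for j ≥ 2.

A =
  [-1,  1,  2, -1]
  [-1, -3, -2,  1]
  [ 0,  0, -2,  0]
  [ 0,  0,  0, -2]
A Jordan chain for λ = -2 of length 2:
v_1 = (1, -1, 0, 0)ᵀ
v_2 = (1, 0, 0, 0)ᵀ

Let N = A − (-2)·I. We want v_2 with N^2 v_2 = 0 but N^1 v_2 ≠ 0; then v_{j-1} := N · v_j for j = 2, …, 2.

Pick v_2 = (1, 0, 0, 0)ᵀ.
Then v_1 = N · v_2 = (1, -1, 0, 0)ᵀ.

Sanity check: (A − (-2)·I) v_1 = (0, 0, 0, 0)ᵀ = 0. ✓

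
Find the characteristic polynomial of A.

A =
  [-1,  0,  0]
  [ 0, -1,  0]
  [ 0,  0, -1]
x^3 + 3*x^2 + 3*x + 1

Expanding det(x·I − A) (e.g. by cofactor expansion or by noting that A is similar to its Jordan form J, which has the same characteristic polynomial as A) gives
  χ_A(x) = x^3 + 3*x^2 + 3*x + 1
which factors as (x + 1)^3. The eigenvalues (with algebraic multiplicities) are λ = -1 with multiplicity 3.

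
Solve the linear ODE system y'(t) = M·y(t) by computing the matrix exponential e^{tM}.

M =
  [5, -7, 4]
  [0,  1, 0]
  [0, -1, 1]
e^{tM} =
  [exp(5*t), t*exp(t) - 2*exp(5*t) + 2*exp(t), exp(5*t) - exp(t)]
  [0, exp(t), 0]
  [0, -t*exp(t), exp(t)]

Strategy: write M = P · J · P⁻¹ where J is a Jordan canonical form, so e^{tM} = P · e^{tJ} · P⁻¹, and e^{tJ} can be computed block-by-block.

M has Jordan form
J =
  [1, 1, 0]
  [0, 1, 0]
  [0, 0, 5]
(up to reordering of blocks).

Per-block formulas:
  For a 2×2 Jordan block J_2(1): exp(t · J_2(1)) = e^(1t)·(I + t·N), where N is the 2×2 nilpotent shift.
  For a 1×1 block at λ = 5: exp(t · [5]) = [e^(5t)].

After assembling e^{tJ} and conjugating by P, we get:

e^{tM} =
  [exp(5*t), t*exp(t) - 2*exp(5*t) + 2*exp(t), exp(5*t) - exp(t)]
  [0, exp(t), 0]
  [0, -t*exp(t), exp(t)]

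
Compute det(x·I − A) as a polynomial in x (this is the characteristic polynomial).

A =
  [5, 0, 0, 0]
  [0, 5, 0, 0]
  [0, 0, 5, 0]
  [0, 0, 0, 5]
x^4 - 20*x^3 + 150*x^2 - 500*x + 625

Expanding det(x·I − A) (e.g. by cofactor expansion or by noting that A is similar to its Jordan form J, which has the same characteristic polynomial as A) gives
  χ_A(x) = x^4 - 20*x^3 + 150*x^2 - 500*x + 625
which factors as (x - 5)^4. The eigenvalues (with algebraic multiplicities) are λ = 5 with multiplicity 4.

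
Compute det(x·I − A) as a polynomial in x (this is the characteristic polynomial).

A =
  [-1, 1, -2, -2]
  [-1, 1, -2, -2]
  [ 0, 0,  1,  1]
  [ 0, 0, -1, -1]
x^4

Expanding det(x·I − A) (e.g. by cofactor expansion or by noting that A is similar to its Jordan form J, which has the same characteristic polynomial as A) gives
  χ_A(x) = x^4
which factors as x^4. The eigenvalues (with algebraic multiplicities) are λ = 0 with multiplicity 4.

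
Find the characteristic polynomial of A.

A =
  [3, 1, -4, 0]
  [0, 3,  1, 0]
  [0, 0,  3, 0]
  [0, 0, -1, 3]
x^4 - 12*x^3 + 54*x^2 - 108*x + 81

Expanding det(x·I − A) (e.g. by cofactor expansion or by noting that A is similar to its Jordan form J, which has the same characteristic polynomial as A) gives
  χ_A(x) = x^4 - 12*x^3 + 54*x^2 - 108*x + 81
which factors as (x - 3)^4. The eigenvalues (with algebraic multiplicities) are λ = 3 with multiplicity 4.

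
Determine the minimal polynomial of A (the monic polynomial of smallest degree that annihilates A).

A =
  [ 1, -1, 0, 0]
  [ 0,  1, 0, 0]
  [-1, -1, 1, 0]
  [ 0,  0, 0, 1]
x^3 - 3*x^2 + 3*x - 1

The characteristic polynomial is χ_A(x) = (x - 1)^4, so the eigenvalues are known. The minimal polynomial is
  m_A(x) = Π_λ (x − λ)^{k_λ}
where k_λ is the size of the *largest* Jordan block for λ (equivalently, the smallest k with (A − λI)^k v = 0 for every generalised eigenvector v of λ).

  λ = 1: largest Jordan block has size 3, contributing (x − 1)^3

So m_A(x) = (x - 1)^3 = x^3 - 3*x^2 + 3*x - 1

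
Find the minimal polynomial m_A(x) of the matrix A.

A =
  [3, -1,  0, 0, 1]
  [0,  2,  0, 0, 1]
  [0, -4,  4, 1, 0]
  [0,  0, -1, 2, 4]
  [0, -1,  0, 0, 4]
x^2 - 6*x + 9

The characteristic polynomial is χ_A(x) = (x - 3)^5, so the eigenvalues are known. The minimal polynomial is
  m_A(x) = Π_λ (x − λ)^{k_λ}
where k_λ is the size of the *largest* Jordan block for λ (equivalently, the smallest k with (A − λI)^k v = 0 for every generalised eigenvector v of λ).

  λ = 3: largest Jordan block has size 2, contributing (x − 3)^2

So m_A(x) = (x - 3)^2 = x^2 - 6*x + 9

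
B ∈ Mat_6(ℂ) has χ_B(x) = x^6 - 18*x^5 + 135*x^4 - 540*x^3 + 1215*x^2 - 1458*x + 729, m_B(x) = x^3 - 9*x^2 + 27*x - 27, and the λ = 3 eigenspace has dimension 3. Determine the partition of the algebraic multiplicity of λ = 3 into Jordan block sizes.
Block sizes for λ = 3: [3, 2, 1]

Step 1 — from the characteristic polynomial, algebraic multiplicity of λ = 3 is 6. From dim ker(B − (3)·I) = 3, there are exactly 3 Jordan blocks for λ = 3.
Step 2 — from the minimal polynomial, the factor (x − 3)^3 tells us the largest block for λ = 3 has size 3.
Step 3 — with total size 6, 3 blocks, and largest block 3, the block sizes (in nonincreasing order) are [3, 2, 1].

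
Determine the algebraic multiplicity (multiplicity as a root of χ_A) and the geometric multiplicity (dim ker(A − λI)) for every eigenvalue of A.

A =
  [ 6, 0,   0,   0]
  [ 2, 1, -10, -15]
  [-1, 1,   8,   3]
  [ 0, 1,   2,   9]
λ = 6: alg = 4, geom = 2

Step 1 — factor the characteristic polynomial to read off the algebraic multiplicities:
  χ_A(x) = (x - 6)^4

Step 2 — compute geometric multiplicities via the rank-nullity identity g(λ) = n − rank(A − λI):
  rank(A − (6)·I) = 2, so dim ker(A − (6)·I) = n − 2 = 2

Summary:
  λ = 6: algebraic multiplicity = 4, geometric multiplicity = 2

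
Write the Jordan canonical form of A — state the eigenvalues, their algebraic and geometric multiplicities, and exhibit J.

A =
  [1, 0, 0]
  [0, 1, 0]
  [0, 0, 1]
J_1(1) ⊕ J_1(1) ⊕ J_1(1)

The characteristic polynomial is
  det(x·I − A) = x^3 - 3*x^2 + 3*x - 1 = (x - 1)^3

Eigenvalues and multiplicities (the geometric multiplicity of λ is n − rank(A − λI), which equals the number of Jordan blocks for λ):
  λ = 1: algebraic multiplicity = 3, geometric multiplicity = 3

Determining the block sizes for each eigenvalue:
  λ = 1: gm = am = 3, so every block has size 1 → block sizes [1, 1, 1]

Assembling the blocks gives a Jordan form
J =
  [1, 0, 0]
  [0, 1, 0]
  [0, 0, 1]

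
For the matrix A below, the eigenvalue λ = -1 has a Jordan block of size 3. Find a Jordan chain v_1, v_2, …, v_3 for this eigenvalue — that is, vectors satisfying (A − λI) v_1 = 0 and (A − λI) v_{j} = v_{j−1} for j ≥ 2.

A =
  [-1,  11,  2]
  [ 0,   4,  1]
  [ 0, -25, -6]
A Jordan chain for λ = -1 of length 3:
v_1 = (5, 0, 0)ᵀ
v_2 = (11, 5, -25)ᵀ
v_3 = (0, 1, 0)ᵀ

Let N = A − (-1)·I. We want v_3 with N^3 v_3 = 0 but N^2 v_3 ≠ 0; then v_{j-1} := N · v_j for j = 3, …, 2.

Pick v_3 = (0, 1, 0)ᵀ.
Then v_2 = N · v_3 = (11, 5, -25)ᵀ.
Then v_1 = N · v_2 = (5, 0, 0)ᵀ.

Sanity check: (A − (-1)·I) v_1 = (0, 0, 0)ᵀ = 0. ✓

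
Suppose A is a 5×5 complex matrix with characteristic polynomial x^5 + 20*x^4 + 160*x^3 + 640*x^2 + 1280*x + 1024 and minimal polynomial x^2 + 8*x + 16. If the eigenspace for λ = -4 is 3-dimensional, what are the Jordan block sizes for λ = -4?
Block sizes for λ = -4: [2, 2, 1]

Step 1 — from the characteristic polynomial, algebraic multiplicity of λ = -4 is 5. From dim ker(A − (-4)·I) = 3, there are exactly 3 Jordan blocks for λ = -4.
Step 2 — from the minimal polynomial, the factor (x + 4)^2 tells us the largest block for λ = -4 has size 2.
Step 3 — with total size 5, 3 blocks, and largest block 2, the block sizes (in nonincreasing order) are [2, 2, 1].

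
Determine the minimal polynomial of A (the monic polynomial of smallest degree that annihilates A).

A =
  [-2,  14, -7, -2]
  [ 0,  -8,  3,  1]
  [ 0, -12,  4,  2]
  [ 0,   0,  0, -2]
x^2 + 4*x + 4

The characteristic polynomial is χ_A(x) = (x + 2)^4, so the eigenvalues are known. The minimal polynomial is
  m_A(x) = Π_λ (x − λ)^{k_λ}
where k_λ is the size of the *largest* Jordan block for λ (equivalently, the smallest k with (A − λI)^k v = 0 for every generalised eigenvector v of λ).

  λ = -2: largest Jordan block has size 2, contributing (x + 2)^2

So m_A(x) = (x + 2)^2 = x^2 + 4*x + 4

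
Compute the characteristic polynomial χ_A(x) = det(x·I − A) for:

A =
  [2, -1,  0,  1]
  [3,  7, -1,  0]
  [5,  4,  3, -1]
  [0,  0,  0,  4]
x^4 - 16*x^3 + 96*x^2 - 256*x + 256

Expanding det(x·I − A) (e.g. by cofactor expansion or by noting that A is similar to its Jordan form J, which has the same characteristic polynomial as A) gives
  χ_A(x) = x^4 - 16*x^3 + 96*x^2 - 256*x + 256
which factors as (x - 4)^4. The eigenvalues (with algebraic multiplicities) are λ = 4 with multiplicity 4.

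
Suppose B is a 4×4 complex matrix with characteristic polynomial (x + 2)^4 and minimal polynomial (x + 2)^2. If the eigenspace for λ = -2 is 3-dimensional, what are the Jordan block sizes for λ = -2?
Block sizes for λ = -2: [2, 1, 1]

Step 1 — from the characteristic polynomial, algebraic multiplicity of λ = -2 is 4. From dim ker(B − (-2)·I) = 3, there are exactly 3 Jordan blocks for λ = -2.
Step 2 — from the minimal polynomial, the factor (x + 2)^2 tells us the largest block for λ = -2 has size 2.
Step 3 — with total size 4, 3 blocks, and largest block 2, the block sizes (in nonincreasing order) are [2, 1, 1].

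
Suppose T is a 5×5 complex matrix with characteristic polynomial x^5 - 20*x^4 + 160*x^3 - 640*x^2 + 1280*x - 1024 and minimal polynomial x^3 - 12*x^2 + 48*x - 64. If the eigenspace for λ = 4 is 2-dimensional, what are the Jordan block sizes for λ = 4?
Block sizes for λ = 4: [3, 2]

Step 1 — from the characteristic polynomial, algebraic multiplicity of λ = 4 is 5. From dim ker(T − (4)·I) = 2, there are exactly 2 Jordan blocks for λ = 4.
Step 2 — from the minimal polynomial, the factor (x − 4)^3 tells us the largest block for λ = 4 has size 3.
Step 3 — with total size 5, 2 blocks, and largest block 3, the block sizes (in nonincreasing order) are [3, 2].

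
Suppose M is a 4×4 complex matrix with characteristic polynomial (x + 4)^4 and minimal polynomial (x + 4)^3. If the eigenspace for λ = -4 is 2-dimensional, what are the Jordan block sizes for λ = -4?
Block sizes for λ = -4: [3, 1]

Step 1 — from the characteristic polynomial, algebraic multiplicity of λ = -4 is 4. From dim ker(M − (-4)·I) = 2, there are exactly 2 Jordan blocks for λ = -4.
Step 2 — from the minimal polynomial, the factor (x + 4)^3 tells us the largest block for λ = -4 has size 3.
Step 3 — with total size 4, 2 blocks, and largest block 3, the block sizes (in nonincreasing order) are [3, 1].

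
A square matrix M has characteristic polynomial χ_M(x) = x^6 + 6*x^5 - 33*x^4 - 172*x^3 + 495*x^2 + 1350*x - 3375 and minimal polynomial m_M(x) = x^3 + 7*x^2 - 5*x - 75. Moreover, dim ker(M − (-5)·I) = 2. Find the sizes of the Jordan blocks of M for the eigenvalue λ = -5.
Block sizes for λ = -5: [2, 1]

Step 1 — from the characteristic polynomial, algebraic multiplicity of λ = -5 is 3. From dim ker(M − (-5)·I) = 2, there are exactly 2 Jordan blocks for λ = -5.
Step 2 — from the minimal polynomial, the factor (x + 5)^2 tells us the largest block for λ = -5 has size 2.
Step 3 — with total size 3, 2 blocks, and largest block 2, the block sizes (in nonincreasing order) are [2, 1].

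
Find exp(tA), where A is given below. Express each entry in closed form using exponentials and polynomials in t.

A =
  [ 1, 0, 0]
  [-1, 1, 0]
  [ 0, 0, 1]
e^{tA} =
  [exp(t), 0, 0]
  [-t*exp(t), exp(t), 0]
  [0, 0, exp(t)]

Strategy: write A = P · J · P⁻¹ where J is a Jordan canonical form, so e^{tA} = P · e^{tJ} · P⁻¹, and e^{tJ} can be computed block-by-block.

A has Jordan form
J =
  [1, 1, 0]
  [0, 1, 0]
  [0, 0, 1]
(up to reordering of blocks).

Per-block formulas:
  For a 1×1 block at λ = 1: exp(t · [1]) = [e^(1t)].
  For a 2×2 Jordan block J_2(1): exp(t · J_2(1)) = e^(1t)·(I + t·N), where N is the 2×2 nilpotent shift.

After assembling e^{tJ} and conjugating by P, we get:

e^{tA} =
  [exp(t), 0, 0]
  [-t*exp(t), exp(t), 0]
  [0, 0, exp(t)]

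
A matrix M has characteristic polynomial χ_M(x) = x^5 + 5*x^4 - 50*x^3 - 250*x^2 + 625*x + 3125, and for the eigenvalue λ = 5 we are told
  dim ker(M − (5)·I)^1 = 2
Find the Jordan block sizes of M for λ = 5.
Block sizes for λ = 5: [1, 1]

From the dimensions of kernels of powers, the number of Jordan blocks of size at least j is d_j − d_{j−1} where d_j = dim ker(N^j) (with d_0 = 0). Computing the differences gives [2].
The number of blocks of size exactly k is (#blocks of size ≥ k) − (#blocks of size ≥ k + 1), so the partition is: 2 block(s) of size 1.
In nonincreasing order the block sizes are [1, 1].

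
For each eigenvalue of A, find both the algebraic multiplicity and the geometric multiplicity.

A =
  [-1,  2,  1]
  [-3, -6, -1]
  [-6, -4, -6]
λ = -5: alg = 1, geom = 1; λ = -4: alg = 2, geom = 2

Step 1 — factor the characteristic polynomial to read off the algebraic multiplicities:
  χ_A(x) = (x + 4)^2*(x + 5)

Step 2 — compute geometric multiplicities via the rank-nullity identity g(λ) = n − rank(A − λI):
  rank(A − (-5)·I) = 2, so dim ker(A − (-5)·I) = n − 2 = 1
  rank(A − (-4)·I) = 1, so dim ker(A − (-4)·I) = n − 1 = 2

Summary:
  λ = -5: algebraic multiplicity = 1, geometric multiplicity = 1
  λ = -4: algebraic multiplicity = 2, geometric multiplicity = 2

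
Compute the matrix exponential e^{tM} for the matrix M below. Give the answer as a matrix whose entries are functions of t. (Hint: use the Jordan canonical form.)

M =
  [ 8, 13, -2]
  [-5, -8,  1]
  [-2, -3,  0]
e^{tM} =
  [3*t^2/2 + 8*t + 1, 3*t^2 + 13*t, -3*t^2/2 - 2*t]
  [-t^2 - 5*t, -2*t^2 - 8*t + 1, t^2 + t]
  [-t^2/2 - 2*t, -t^2 - 3*t, t^2/2 + 1]

Strategy: write M = P · J · P⁻¹ where J is a Jordan canonical form, so e^{tM} = P · e^{tJ} · P⁻¹, and e^{tJ} can be computed block-by-block.

M has Jordan form
J =
  [0, 1, 0]
  [0, 0, 1]
  [0, 0, 0]
(up to reordering of blocks).

Per-block formulas:
  For a 3×3 Jordan block J_3(0): exp(t · J_3(0)) = e^(0t)·(I + t·N + (t^2/2)·N^2), where N is the 3×3 nilpotent shift.

After assembling e^{tJ} and conjugating by P, we get:

e^{tM} =
  [3*t^2/2 + 8*t + 1, 3*t^2 + 13*t, -3*t^2/2 - 2*t]
  [-t^2 - 5*t, -2*t^2 - 8*t + 1, t^2 + t]
  [-t^2/2 - 2*t, -t^2 - 3*t, t^2/2 + 1]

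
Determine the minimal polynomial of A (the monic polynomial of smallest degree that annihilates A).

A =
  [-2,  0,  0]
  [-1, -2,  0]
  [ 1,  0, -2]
x^2 + 4*x + 4

The characteristic polynomial is χ_A(x) = (x + 2)^3, so the eigenvalues are known. The minimal polynomial is
  m_A(x) = Π_λ (x − λ)^{k_λ}
where k_λ is the size of the *largest* Jordan block for λ (equivalently, the smallest k with (A − λI)^k v = 0 for every generalised eigenvector v of λ).

  λ = -2: largest Jordan block has size 2, contributing (x + 2)^2

So m_A(x) = (x + 2)^2 = x^2 + 4*x + 4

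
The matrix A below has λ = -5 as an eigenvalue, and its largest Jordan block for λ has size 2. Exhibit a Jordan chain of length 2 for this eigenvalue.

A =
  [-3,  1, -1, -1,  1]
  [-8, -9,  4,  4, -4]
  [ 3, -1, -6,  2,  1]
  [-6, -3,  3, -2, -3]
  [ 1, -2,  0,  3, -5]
A Jordan chain for λ = -5 of length 2:
v_1 = (2, -8, 3, -6, 1)ᵀ
v_2 = (1, 0, 0, 0, 0)ᵀ

Let N = A − (-5)·I. We want v_2 with N^2 v_2 = 0 but N^1 v_2 ≠ 0; then v_{j-1} := N · v_j for j = 2, …, 2.

Pick v_2 = (1, 0, 0, 0, 0)ᵀ.
Then v_1 = N · v_2 = (2, -8, 3, -6, 1)ᵀ.

Sanity check: (A − (-5)·I) v_1 = (0, 0, 0, 0, 0)ᵀ = 0. ✓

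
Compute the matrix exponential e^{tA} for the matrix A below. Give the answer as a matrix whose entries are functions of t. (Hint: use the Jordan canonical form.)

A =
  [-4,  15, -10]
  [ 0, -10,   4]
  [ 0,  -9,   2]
e^{tA} =
  [exp(-4*t), 15*t*exp(-4*t), -10*t*exp(-4*t)]
  [0, -6*t*exp(-4*t) + exp(-4*t), 4*t*exp(-4*t)]
  [0, -9*t*exp(-4*t), 6*t*exp(-4*t) + exp(-4*t)]

Strategy: write A = P · J · P⁻¹ where J is a Jordan canonical form, so e^{tA} = P · e^{tJ} · P⁻¹, and e^{tJ} can be computed block-by-block.

A has Jordan form
J =
  [-4,  1,  0]
  [ 0, -4,  0]
  [ 0,  0, -4]
(up to reordering of blocks).

Per-block formulas:
  For a 1×1 block at λ = -4: exp(t · [-4]) = [e^(-4t)].
  For a 2×2 Jordan block J_2(-4): exp(t · J_2(-4)) = e^(-4t)·(I + t·N), where N is the 2×2 nilpotent shift.

After assembling e^{tJ} and conjugating by P, we get:

e^{tA} =
  [exp(-4*t), 15*t*exp(-4*t), -10*t*exp(-4*t)]
  [0, -6*t*exp(-4*t) + exp(-4*t), 4*t*exp(-4*t)]
  [0, -9*t*exp(-4*t), 6*t*exp(-4*t) + exp(-4*t)]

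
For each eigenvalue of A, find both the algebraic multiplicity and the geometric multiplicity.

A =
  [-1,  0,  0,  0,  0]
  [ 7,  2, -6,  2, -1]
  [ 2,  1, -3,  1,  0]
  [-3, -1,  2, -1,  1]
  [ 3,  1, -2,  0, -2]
λ = -1: alg = 5, geom = 3

Step 1 — factor the characteristic polynomial to read off the algebraic multiplicities:
  χ_A(x) = (x + 1)^5

Step 2 — compute geometric multiplicities via the rank-nullity identity g(λ) = n − rank(A − λI):
  rank(A − (-1)·I) = 2, so dim ker(A − (-1)·I) = n − 2 = 3

Summary:
  λ = -1: algebraic multiplicity = 5, geometric multiplicity = 3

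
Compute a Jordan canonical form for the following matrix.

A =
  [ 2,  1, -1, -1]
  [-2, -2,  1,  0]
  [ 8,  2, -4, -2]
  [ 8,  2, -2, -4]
J_3(-2) ⊕ J_1(-2)

The characteristic polynomial is
  det(x·I − A) = x^4 + 8*x^3 + 24*x^2 + 32*x + 16 = (x + 2)^4

Eigenvalues and multiplicities (the geometric multiplicity of λ is n − rank(A − λI), which equals the number of Jordan blocks for λ):
  λ = -2: algebraic multiplicity = 4, geometric multiplicity = 2

Determining the block sizes for each eigenvalue:
  λ = -2: with am = 4 and gm = 2, the partition is not yet determined (e.g. several partitions of 4 into 2 parts exist). Let N = A − (-2)·I. Computing rank(N^1) = 2, rank(N^2) = 1, rank(N^3) = 0; the number of blocks of size ≥ j is rank(N^{j−1}) − rank(N^j), giving [2, 1, 1]. So we have 1 block(s) of size 3, 1 block(s) of size 1 → block sizes [3, 1]

Assembling the blocks gives a Jordan form
J =
  [-2,  1,  0,  0]
  [ 0, -2,  1,  0]
  [ 0,  0, -2,  0]
  [ 0,  0,  0, -2]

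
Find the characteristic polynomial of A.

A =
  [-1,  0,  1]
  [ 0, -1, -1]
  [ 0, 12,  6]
x^3 - 4*x^2 + x + 6

Expanding det(x·I − A) (e.g. by cofactor expansion or by noting that A is similar to its Jordan form J, which has the same characteristic polynomial as A) gives
  χ_A(x) = x^3 - 4*x^2 + x + 6
which factors as (x - 3)*(x - 2)*(x + 1). The eigenvalues (with algebraic multiplicities) are λ = -1 with multiplicity 1, λ = 2 with multiplicity 1, λ = 3 with multiplicity 1.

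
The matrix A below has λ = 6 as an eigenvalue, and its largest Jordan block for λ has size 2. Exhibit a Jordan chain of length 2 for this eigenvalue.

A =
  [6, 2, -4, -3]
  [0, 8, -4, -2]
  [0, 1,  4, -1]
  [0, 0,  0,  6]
A Jordan chain for λ = 6 of length 2:
v_1 = (2, 2, 1, 0)ᵀ
v_2 = (0, 1, 0, 0)ᵀ

Let N = A − (6)·I. We want v_2 with N^2 v_2 = 0 but N^1 v_2 ≠ 0; then v_{j-1} := N · v_j for j = 2, …, 2.

Pick v_2 = (0, 1, 0, 0)ᵀ.
Then v_1 = N · v_2 = (2, 2, 1, 0)ᵀ.

Sanity check: (A − (6)·I) v_1 = (0, 0, 0, 0)ᵀ = 0. ✓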